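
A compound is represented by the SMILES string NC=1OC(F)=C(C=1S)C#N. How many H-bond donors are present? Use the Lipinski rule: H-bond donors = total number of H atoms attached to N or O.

Donors: find every N or O and count the H atoms it carries.
  atom 1 (N): bond orders sum to 1 → 2 H
  atom 3 (O): bond orders sum to 2 → 0 H
  atom 10 (N): bond orders sum to 3 → 0 H
Lipinski HBD = 2.

2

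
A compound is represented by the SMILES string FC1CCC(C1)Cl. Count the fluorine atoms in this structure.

1

Scan the SMILES for F atoms (remember two-letter symbols like Cl and Br are single atoms).
Fluorine count: 1.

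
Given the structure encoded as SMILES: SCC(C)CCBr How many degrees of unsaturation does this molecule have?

0

Degree of unsaturation = (number of rings) + (number of π bonds).
Ring closures in the SMILES: 0.
π bonds: none → 0 DoU from unsaturation.
Total DoU = 0 + 0 = 0.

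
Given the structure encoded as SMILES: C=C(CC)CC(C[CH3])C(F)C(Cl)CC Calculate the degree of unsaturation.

Molecular formula: C12H22ClF.
DoU = (2C + 2 + N − H − X) / 2, where X is the halogen count and O/S are ignored.
    = (2·12 + 2 + 0 − 22 − 2) / 2 = 2 / 2 = 1.

1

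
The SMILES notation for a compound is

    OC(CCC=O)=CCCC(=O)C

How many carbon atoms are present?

9

Count every carbon token in the SMILES (each C, including those in ring-closure positions and inside branches).
Carbon count: 9.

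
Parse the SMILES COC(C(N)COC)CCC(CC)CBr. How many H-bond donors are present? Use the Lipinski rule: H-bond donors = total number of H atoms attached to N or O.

2

Donors: find every N or O and count the H atoms it carries.
  atom 2 (O): bond orders sum to 2 → 0 H
  atom 5 (N): bond orders sum to 1 → 2 H
  atom 7 (O): bond orders sum to 2 → 0 H
Lipinski HBD = 2.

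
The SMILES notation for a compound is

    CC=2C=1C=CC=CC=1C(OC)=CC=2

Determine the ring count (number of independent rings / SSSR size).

2

In SMILES, each pair of matching ring-closure digits denotes one ring-closing bond; the number of such bonds equals the number of independent rings.
Ring-closure bonds here: 2.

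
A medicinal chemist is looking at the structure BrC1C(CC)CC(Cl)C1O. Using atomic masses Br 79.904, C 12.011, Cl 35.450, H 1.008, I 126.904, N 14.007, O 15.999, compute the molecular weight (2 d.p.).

227.53 g/mol

First, the molecular formula is C7H12BrClO (counting implicit H from valence).
  Br: 1 × 79.904 = 79.904
  C: 7 × 12.011 = 84.077
  Cl: 1 × 35.450 = 35.450
  H: 12 × 1.008 = 12.096
  O: 1 × 15.999 = 15.999
Sum: 1×79.904 + 7×12.011 + 1×35.450 + 12×1.008 + 1×15.999 = 227.526 → 227.53 g/mol.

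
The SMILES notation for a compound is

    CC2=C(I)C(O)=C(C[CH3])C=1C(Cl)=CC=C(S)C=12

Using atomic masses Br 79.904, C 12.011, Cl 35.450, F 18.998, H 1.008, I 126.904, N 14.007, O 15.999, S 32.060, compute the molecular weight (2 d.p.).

378.65 g/mol

First, the molecular formula is C13H12ClIOS (counting implicit H from valence).
  C: 13 × 12.011 = 156.143
  Cl: 1 × 35.450 = 35.450
  H: 12 × 1.008 = 12.096
  I: 1 × 126.904 = 126.904
  O: 1 × 15.999 = 15.999
  S: 1 × 32.060 = 32.060
Sum: 13×12.011 + 1×35.450 + 12×1.008 + 1×126.904 + 1×15.999 + 1×32.060 = 378.652 → 378.65 g/mol.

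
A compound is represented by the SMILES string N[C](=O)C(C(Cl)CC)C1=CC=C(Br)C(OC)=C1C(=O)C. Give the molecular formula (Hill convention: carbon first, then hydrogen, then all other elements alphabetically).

Walk through each heavy atom and fill implicit hydrogens from standard valence (C 4, N 3, O 2, S 2, halogen 1):
  atom 1: N, bond orders sum to 1 (valence 3) → 2 H
  atom 2: C with explicit H count 0
  atom 3: O, bond orders sum to 2 (valence 2) → 0 H
  atom 4: C, bond orders sum to 3 (valence 4) → 1 H
  atom 5: C, bond orders sum to 3 (valence 4) → 1 H
  atom 6: Cl (halogen, monovalent) → 0 H
  atom 7: C, bond orders sum to 2 (valence 4) → 2 H
  atom 8: C, bond orders sum to 1 (valence 4) → 3 H
  atom 9: C, bond orders sum to 4 (valence 4) → 0 H
  atom 10: C, bond orders sum to 3 (valence 4) → 1 H
  atom 11: C, bond orders sum to 3 (valence 4) → 1 H
  atom 12: C, bond orders sum to 4 (valence 4) → 0 H
  atom 13: Br (halogen, monovalent) → 0 H
  atom 14: C, bond orders sum to 4 (valence 4) → 0 H
  atom 15: O, bond orders sum to 2 (valence 2) → 0 H
  atom 16: C, bond orders sum to 1 (valence 4) → 3 H
  atom 17: C, bond orders sum to 4 (valence 4) → 0 H
  atom 18: C, bond orders sum to 4 (valence 4) → 0 H
  atom 19: O, bond orders sum to 2 (valence 2) → 0 H
  atom 20: C, bond orders sum to 1 (valence 4) → 3 H
Totals → C:14, H:17, Br:1, Cl:1, N:1, O:3.

C14H17BrClNO3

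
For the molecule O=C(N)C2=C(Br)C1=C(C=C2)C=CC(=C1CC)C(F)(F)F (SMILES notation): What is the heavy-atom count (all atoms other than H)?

20

Every atom symbol written in the SMILES (organic subset) is one heavy atom; implicit H are not written.
Heavy atoms by element → Br:1, C:14, F:3, N:1, O:1.
Total: 20.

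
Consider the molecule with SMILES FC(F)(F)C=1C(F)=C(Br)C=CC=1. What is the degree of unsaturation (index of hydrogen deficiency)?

4

Degree of unsaturation = (number of rings) + (number of π bonds).
Ring closures in the SMILES: 1.
π bonds: 3 double bonds (each 1 DoU) → 3 DoU from unsaturation.
Total DoU = 1 + 3 = 4.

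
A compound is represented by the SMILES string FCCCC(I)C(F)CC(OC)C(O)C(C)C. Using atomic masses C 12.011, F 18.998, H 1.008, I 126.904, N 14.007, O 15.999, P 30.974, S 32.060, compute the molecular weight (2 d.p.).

First, the molecular formula is C12H23F2IO2 (counting implicit H from valence).
  C: 12 × 12.011 = 144.132
  F: 2 × 18.998 = 37.996
  H: 23 × 1.008 = 23.184
  I: 1 × 126.904 = 126.904
  O: 2 × 15.999 = 31.998
Sum: 12×12.011 + 2×18.998 + 23×1.008 + 1×126.904 + 2×15.999 = 364.214 → 364.21 g/mol.

364.21 g/mol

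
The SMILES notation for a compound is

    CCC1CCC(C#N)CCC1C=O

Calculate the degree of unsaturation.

Degree of unsaturation = (number of rings) + (number of π bonds).
Ring closures in the SMILES: 1.
π bonds: 1 double bond (each 1 DoU), 1 triple bond (each 2 DoU) → 3 DoU from unsaturation.
Total DoU = 1 + 3 = 4.

4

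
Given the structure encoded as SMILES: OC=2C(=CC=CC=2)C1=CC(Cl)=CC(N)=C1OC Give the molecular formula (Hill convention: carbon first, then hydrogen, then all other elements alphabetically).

C13H12ClNO2

Walk through each heavy atom and fill implicit hydrogens from standard valence (C 4, N 3, O 2, S 2, halogen 1):
  atom 1: O, bond orders sum to 1 (valence 2) → 1 H
  atom 2: C, bond orders sum to 4 (valence 4) → 0 H
  atom 3: C, bond orders sum to 4 (valence 4) → 0 H
  atom 4: C, bond orders sum to 3 (valence 4) → 1 H
  atom 5: C, bond orders sum to 3 (valence 4) → 1 H
  atom 6: C, bond orders sum to 3 (valence 4) → 1 H
  atom 7: C, bond orders sum to 3 (valence 4) → 1 H
  atom 8: C, bond orders sum to 4 (valence 4) → 0 H
  atom 9: C, bond orders sum to 3 (valence 4) → 1 H
  atom 10: C, bond orders sum to 4 (valence 4) → 0 H
  atom 11: Cl (halogen, monovalent) → 0 H
  atom 12: C, bond orders sum to 3 (valence 4) → 1 H
  atom 13: C, bond orders sum to 4 (valence 4) → 0 H
  atom 14: N, bond orders sum to 1 (valence 3) → 2 H
  atom 15: C, bond orders sum to 4 (valence 4) → 0 H
  atom 16: O, bond orders sum to 2 (valence 2) → 0 H
  atom 17: C, bond orders sum to 1 (valence 4) → 3 H
Totals → C:13, H:12, Cl:1, N:1, O:2.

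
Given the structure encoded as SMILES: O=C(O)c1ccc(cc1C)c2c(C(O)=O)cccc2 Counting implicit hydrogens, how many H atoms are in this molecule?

Walk through each heavy atom and fill implicit hydrogens from standard valence (C 4, N 3, O 2, S 2, halogen 1); for lowercase aromatic atoms, an aromatic c carries 1 H when it has two neighbours and 0 H with three, and aromatic n carries 0 H:
  atom 1: O, bond orders sum to 2 (valence 2) → 0 H
  atom 2: C, bond orders sum to 4 (valence 4) → 0 H
  atom 3: O, bond orders sum to 1 (valence 2) → 1 H
  atom 4: aromatic c, 3 neighbours → 0 H
  atom 5: aromatic c, 2 neighbours → 1 H
  atom 6: aromatic c, 2 neighbours → 1 H
  atom 7: aromatic c, 3 neighbours → 0 H
  atom 8: aromatic c, 2 neighbours → 1 H
  atom 9: aromatic c, 3 neighbours → 0 H
  atom 10: C, bond orders sum to 1 (valence 4) → 3 H
  atom 11: aromatic c, 3 neighbours → 0 H
  atom 12: aromatic c, 3 neighbours → 0 H
  atom 13: C, bond orders sum to 4 (valence 4) → 0 H
  atom 14: O, bond orders sum to 1 (valence 2) → 1 H
  atom 15: O, bond orders sum to 2 (valence 2) → 0 H
  atom 16: aromatic c, 2 neighbours → 1 H
  atom 17: aromatic c, 2 neighbours → 1 H
  atom 18: aromatic c, 2 neighbours → 1 H
  atom 19: aromatic c, 2 neighbours → 1 H
Total hydrogens: 12.

12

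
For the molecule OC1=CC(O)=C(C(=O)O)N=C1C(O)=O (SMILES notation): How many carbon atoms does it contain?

Count every carbon token in the SMILES (each C, including those in ring-closure positions and inside branches).
Carbon count: 7.

7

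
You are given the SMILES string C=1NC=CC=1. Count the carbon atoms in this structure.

Count every carbon token in the SMILES (each C, including those in ring-closure positions and inside branches).
Carbon count: 4.

4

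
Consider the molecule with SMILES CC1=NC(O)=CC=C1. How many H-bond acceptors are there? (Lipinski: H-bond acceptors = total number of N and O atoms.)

N atoms: 1; O atoms: 1.
Lipinski HBA = 1 + 1 = 2.

2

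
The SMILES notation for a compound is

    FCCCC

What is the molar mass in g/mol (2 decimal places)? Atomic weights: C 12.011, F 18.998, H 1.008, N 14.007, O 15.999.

76.11 g/mol

First, the molecular formula is C4H9F (counting implicit H from valence).
  C: 4 × 12.011 = 48.044
  F: 1 × 18.998 = 18.998
  H: 9 × 1.008 = 9.072
Sum: 4×12.011 + 1×18.998 + 9×1.008 = 76.114 → 76.11 g/mol.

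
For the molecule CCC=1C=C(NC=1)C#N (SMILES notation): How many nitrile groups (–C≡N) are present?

The nitrile motif appears at heavy-atom position 8 in the SMILES.
Nitrile count: 1.

1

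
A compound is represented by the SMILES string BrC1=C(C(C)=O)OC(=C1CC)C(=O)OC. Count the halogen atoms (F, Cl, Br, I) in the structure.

1

Halogen atoms appear at heavy-atom position 1 (1×Br).
Other groups present: 1 ester, 1 ketone.
Halogen count: 1.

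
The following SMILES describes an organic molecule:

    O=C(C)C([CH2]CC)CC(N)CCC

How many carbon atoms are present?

Count every carbon token in the SMILES (each C, including those in ring-closure positions and inside branches).
Carbon count: 11.

11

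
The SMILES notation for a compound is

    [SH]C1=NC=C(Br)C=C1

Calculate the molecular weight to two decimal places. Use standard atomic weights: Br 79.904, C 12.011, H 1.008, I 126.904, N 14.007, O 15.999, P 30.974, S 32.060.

First, the molecular formula is C5H4BrNS (counting implicit H from valence).
  Br: 1 × 79.904 = 79.904
  C: 5 × 12.011 = 60.055
  H: 4 × 1.008 = 4.032
  N: 1 × 14.007 = 14.007
  S: 1 × 32.060 = 32.060
Sum: 1×79.904 + 5×12.011 + 4×1.008 + 1×14.007 + 1×32.060 = 190.058 → 190.06 g/mol.

190.06 g/mol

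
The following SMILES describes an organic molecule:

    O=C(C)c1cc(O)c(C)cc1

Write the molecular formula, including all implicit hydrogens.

C9H10O2

Walk through each heavy atom and fill implicit hydrogens from standard valence (C 4, N 3, O 2, S 2, halogen 1); for lowercase aromatic atoms, an aromatic c carries 1 H when it has two neighbours and 0 H with three, and aromatic n carries 0 H:
  atom 1: O, bond orders sum to 2 (valence 2) → 0 H
  atom 2: C, bond orders sum to 4 (valence 4) → 0 H
  atom 3: C, bond orders sum to 1 (valence 4) → 3 H
  atom 4: aromatic c, 3 neighbours → 0 H
  atom 5: aromatic c, 2 neighbours → 1 H
  atom 6: aromatic c, 3 neighbours → 0 H
  atom 7: O, bond orders sum to 1 (valence 2) → 1 H
  atom 8: aromatic c, 3 neighbours → 0 H
  atom 9: C, bond orders sum to 1 (valence 4) → 3 H
  atom 10: aromatic c, 2 neighbours → 1 H
  atom 11: aromatic c, 2 neighbours → 1 H
Totals → C:9, H:10, O:2.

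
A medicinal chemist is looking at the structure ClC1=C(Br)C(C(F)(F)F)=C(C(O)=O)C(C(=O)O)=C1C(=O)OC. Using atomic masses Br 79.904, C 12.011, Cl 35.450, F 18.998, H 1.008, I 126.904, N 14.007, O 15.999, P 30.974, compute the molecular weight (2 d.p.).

First, the molecular formula is C11H5BrClF3O6 (counting implicit H from valence).
  Br: 1 × 79.904 = 79.904
  C: 11 × 12.011 = 132.121
  Cl: 1 × 35.450 = 35.450
  F: 3 × 18.998 = 56.994
  H: 5 × 1.008 = 5.040
  O: 6 × 15.999 = 95.994
Sum: 1×79.904 + 11×12.011 + 1×35.450 + 3×18.998 + 5×1.008 + 6×15.999 = 405.503 → 405.50 g/mol.

405.50 g/mol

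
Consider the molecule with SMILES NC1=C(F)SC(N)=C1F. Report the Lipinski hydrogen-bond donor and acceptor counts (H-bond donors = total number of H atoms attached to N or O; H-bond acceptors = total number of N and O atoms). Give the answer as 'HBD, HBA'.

4, 2

Donors: find every N or O and count the H atoms it carries.
  atom 1 (N): bond orders sum to 1 → 2 H
  atom 7 (N): bond orders sum to 1 → 2 H
Lipinski HBD = 4.
Acceptors: N atoms = 2, O atoms = 0 → HBA = 2.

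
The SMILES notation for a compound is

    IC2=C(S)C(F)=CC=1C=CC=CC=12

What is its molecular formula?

C10H6FIS

Walk through each heavy atom and fill implicit hydrogens from standard valence (C 4, N 3, O 2, S 2, halogen 1):
  atom 1: I (halogen, monovalent) → 0 H
  atom 2: C, bond orders sum to 4 (valence 4) → 0 H
  atom 3: C, bond orders sum to 4 (valence 4) → 0 H
  atom 4: S, bond orders sum to 1 (valence 2) → 1 H
  atom 5: C, bond orders sum to 4 (valence 4) → 0 H
  atom 6: F (halogen, monovalent) → 0 H
  atom 7: C, bond orders sum to 3 (valence 4) → 1 H
  atom 8: C, bond orders sum to 4 (valence 4) → 0 H
  atom 9: C, bond orders sum to 3 (valence 4) → 1 H
  atom 10: C, bond orders sum to 3 (valence 4) → 1 H
  atom 11: C, bond orders sum to 3 (valence 4) → 1 H
  atom 12: C, bond orders sum to 3 (valence 4) → 1 H
  atom 13: C, bond orders sum to 4 (valence 4) → 0 H
Totals → C:10, H:6, F:1, I:1, S:1.
In Hill order: C10H6FIS.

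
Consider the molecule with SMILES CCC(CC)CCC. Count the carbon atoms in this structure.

8

Count every carbon token in the SMILES (each C, including those in ring-closure positions and inside branches).
Carbon count: 8.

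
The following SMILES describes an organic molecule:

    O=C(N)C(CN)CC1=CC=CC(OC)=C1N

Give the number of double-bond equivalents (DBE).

Degree of unsaturation = (number of rings) + (number of π bonds).
Ring closures in the SMILES: 1.
π bonds: 4 double bonds (each 1 DoU) → 4 DoU from unsaturation.
Total DoU = 1 + 4 = 5.

5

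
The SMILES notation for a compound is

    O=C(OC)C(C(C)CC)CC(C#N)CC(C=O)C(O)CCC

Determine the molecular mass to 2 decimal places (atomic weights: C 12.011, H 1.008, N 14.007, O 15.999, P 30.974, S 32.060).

311.42 g/mol

First, the molecular formula is C17H29NO4 (counting implicit H from valence).
  C: 17 × 12.011 = 204.187
  H: 29 × 1.008 = 29.232
  N: 1 × 14.007 = 14.007
  O: 4 × 15.999 = 63.996
Sum: 17×12.011 + 29×1.008 + 1×14.007 + 4×15.999 = 311.422 → 311.42 g/mol.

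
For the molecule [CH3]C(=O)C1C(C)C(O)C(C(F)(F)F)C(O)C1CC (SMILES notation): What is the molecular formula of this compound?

C12H19F3O3

Walk through each heavy atom and fill implicit hydrogens from standard valence (C 4, N 3, O 2, S 2, halogen 1):
  atom 1: C with explicit H count 3
  atom 2: C, bond orders sum to 4 (valence 4) → 0 H
  atom 3: O, bond orders sum to 2 (valence 2) → 0 H
  atom 4: C, bond orders sum to 3 (valence 4) → 1 H
  atom 5: C, bond orders sum to 3 (valence 4) → 1 H
  atom 6: C, bond orders sum to 1 (valence 4) → 3 H
  atom 7: C, bond orders sum to 3 (valence 4) → 1 H
  atom 8: O, bond orders sum to 1 (valence 2) → 1 H
  atom 9: C, bond orders sum to 3 (valence 4) → 1 H
  atom 10: C, bond orders sum to 4 (valence 4) → 0 H
  atom 11: F (halogen, monovalent) → 0 H
  atom 12: F (halogen, monovalent) → 0 H
  atom 13: F (halogen, monovalent) → 0 H
  atom 14: C, bond orders sum to 3 (valence 4) → 1 H
  atom 15: O, bond orders sum to 1 (valence 2) → 1 H
  atom 16: C, bond orders sum to 3 (valence 4) → 1 H
  atom 17: C, bond orders sum to 2 (valence 4) → 2 H
  atom 18: C, bond orders sum to 1 (valence 4) → 3 H
Totals → C:12, H:19, F:3, O:3.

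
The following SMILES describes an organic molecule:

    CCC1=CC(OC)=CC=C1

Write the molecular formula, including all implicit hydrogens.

Walk through each heavy atom and fill implicit hydrogens from standard valence (C 4, N 3, O 2, S 2, halogen 1):
  atom 1: C, bond orders sum to 1 (valence 4) → 3 H
  atom 2: C, bond orders sum to 2 (valence 4) → 2 H
  atom 3: C, bond orders sum to 4 (valence 4) → 0 H
  atom 4: C, bond orders sum to 3 (valence 4) → 1 H
  atom 5: C, bond orders sum to 4 (valence 4) → 0 H
  atom 6: O, bond orders sum to 2 (valence 2) → 0 H
  atom 7: C, bond orders sum to 1 (valence 4) → 3 H
  atom 8: C, bond orders sum to 3 (valence 4) → 1 H
  atom 9: C, bond orders sum to 3 (valence 4) → 1 H
  atom 10: C, bond orders sum to 3 (valence 4) → 1 H
Totals → C:9, H:12, O:1.

C9H12O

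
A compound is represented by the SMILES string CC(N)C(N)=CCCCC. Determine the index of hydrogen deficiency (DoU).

Molecular formula: C8H18N2.
DoU = (2C + 2 + N − H − X) / 2, where X is the halogen count and O/S are ignored.
    = (2·8 + 2 + 2 − 18 − 0) / 2 = 2 / 2 = 1.

1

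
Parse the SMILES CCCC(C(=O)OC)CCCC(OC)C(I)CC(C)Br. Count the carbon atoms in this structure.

15

Count every carbon token in the SMILES (each C, including those in ring-closure positions and inside branches).
Carbon count: 15.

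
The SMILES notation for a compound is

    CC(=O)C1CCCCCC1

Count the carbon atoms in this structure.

9

Count every carbon token in the SMILES (each C, including those in ring-closure positions and inside branches).
Carbon count: 9.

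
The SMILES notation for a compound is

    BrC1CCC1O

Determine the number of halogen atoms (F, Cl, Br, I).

Halogen atoms appear at heavy-atom position 1 (1×Br).
Other groups present: 1 hydroxyl.
Halogen count: 1.

1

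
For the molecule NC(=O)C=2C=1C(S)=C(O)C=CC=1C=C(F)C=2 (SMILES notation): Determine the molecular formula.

C11H8FNO2S

Walk through each heavy atom and fill implicit hydrogens from standard valence (C 4, N 3, O 2, S 2, halogen 1):
  atom 1: N, bond orders sum to 1 (valence 3) → 2 H
  atom 2: C, bond orders sum to 4 (valence 4) → 0 H
  atom 3: O, bond orders sum to 2 (valence 2) → 0 H
  atom 4: C, bond orders sum to 4 (valence 4) → 0 H
  atom 5: C, bond orders sum to 4 (valence 4) → 0 H
  atom 6: C, bond orders sum to 4 (valence 4) → 0 H
  atom 7: S, bond orders sum to 1 (valence 2) → 1 H
  atom 8: C, bond orders sum to 4 (valence 4) → 0 H
  atom 9: O, bond orders sum to 1 (valence 2) → 1 H
  atom 10: C, bond orders sum to 3 (valence 4) → 1 H
  atom 11: C, bond orders sum to 3 (valence 4) → 1 H
  atom 12: C, bond orders sum to 4 (valence 4) → 0 H
  atom 13: C, bond orders sum to 3 (valence 4) → 1 H
  atom 14: C, bond orders sum to 4 (valence 4) → 0 H
  atom 15: F (halogen, monovalent) → 0 H
  atom 16: C, bond orders sum to 3 (valence 4) → 1 H
Totals → C:11, H:8, F:1, N:1, O:2, S:1.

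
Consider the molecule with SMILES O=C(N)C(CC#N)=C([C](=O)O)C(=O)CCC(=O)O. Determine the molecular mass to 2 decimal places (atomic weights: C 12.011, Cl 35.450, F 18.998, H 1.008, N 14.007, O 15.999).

First, the molecular formula is C10H10N2O6 (counting implicit H from valence).
  C: 10 × 12.011 = 120.110
  H: 10 × 1.008 = 10.080
  N: 2 × 14.007 = 28.014
  O: 6 × 15.999 = 95.994
Sum: 10×12.011 + 10×1.008 + 2×14.007 + 6×15.999 = 254.198 → 254.20 g/mol.

254.20 g/mol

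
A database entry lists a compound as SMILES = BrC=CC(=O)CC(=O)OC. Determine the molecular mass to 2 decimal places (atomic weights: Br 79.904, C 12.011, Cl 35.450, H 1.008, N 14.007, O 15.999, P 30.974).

First, the molecular formula is C6H7BrO3 (counting implicit H from valence).
  Br: 1 × 79.904 = 79.904
  C: 6 × 12.011 = 72.066
  H: 7 × 1.008 = 7.056
  O: 3 × 15.999 = 47.997
Sum: 1×79.904 + 6×12.011 + 7×1.008 + 3×15.999 = 207.023 → 207.02 g/mol.

207.02 g/mol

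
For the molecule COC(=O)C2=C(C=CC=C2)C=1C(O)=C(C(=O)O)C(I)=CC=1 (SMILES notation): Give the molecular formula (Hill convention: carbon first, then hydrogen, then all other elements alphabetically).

Walk through each heavy atom and fill implicit hydrogens from standard valence (C 4, N 3, O 2, S 2, halogen 1):
  atom 1: C, bond orders sum to 1 (valence 4) → 3 H
  atom 2: O, bond orders sum to 2 (valence 2) → 0 H
  atom 3: C, bond orders sum to 4 (valence 4) → 0 H
  atom 4: O, bond orders sum to 2 (valence 2) → 0 H
  atom 5: C, bond orders sum to 4 (valence 4) → 0 H
  atom 6: C, bond orders sum to 4 (valence 4) → 0 H
  atom 7: C, bond orders sum to 3 (valence 4) → 1 H
  atom 8: C, bond orders sum to 3 (valence 4) → 1 H
  atom 9: C, bond orders sum to 3 (valence 4) → 1 H
  atom 10: C, bond orders sum to 3 (valence 4) → 1 H
  atom 11: C, bond orders sum to 4 (valence 4) → 0 H
  atom 12: C, bond orders sum to 4 (valence 4) → 0 H
  atom 13: O, bond orders sum to 1 (valence 2) → 1 H
  atom 14: C, bond orders sum to 4 (valence 4) → 0 H
  atom 15: C, bond orders sum to 4 (valence 4) → 0 H
  atom 16: O, bond orders sum to 2 (valence 2) → 0 H
  atom 17: O, bond orders sum to 1 (valence 2) → 1 H
  atom 18: C, bond orders sum to 4 (valence 4) → 0 H
  atom 19: I (halogen, monovalent) → 0 H
  atom 20: C, bond orders sum to 3 (valence 4) → 1 H
  atom 21: C, bond orders sum to 3 (valence 4) → 1 H
Totals → C:15, H:11, I:1, O:5.

C15H11IO5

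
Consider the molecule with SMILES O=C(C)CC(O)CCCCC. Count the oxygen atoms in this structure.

2

Scan the SMILES for O atoms (remember two-letter symbols like Cl and Br are single atoms).
Oxygen count: 2.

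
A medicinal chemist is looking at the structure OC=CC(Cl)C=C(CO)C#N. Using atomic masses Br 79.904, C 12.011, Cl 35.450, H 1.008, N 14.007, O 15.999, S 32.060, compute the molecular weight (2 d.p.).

First, the molecular formula is C7H8ClNO2 (counting implicit H from valence).
  C: 7 × 12.011 = 84.077
  Cl: 1 × 35.450 = 35.450
  H: 8 × 1.008 = 8.064
  N: 1 × 14.007 = 14.007
  O: 2 × 15.999 = 31.998
Sum: 7×12.011 + 1×35.450 + 8×1.008 + 1×14.007 + 2×15.999 = 173.596 → 173.60 g/mol.

173.60 g/mol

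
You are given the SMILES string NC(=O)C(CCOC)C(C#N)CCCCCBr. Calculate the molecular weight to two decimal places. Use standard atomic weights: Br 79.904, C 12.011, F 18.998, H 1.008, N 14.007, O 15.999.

First, the molecular formula is C12H21BrN2O2 (counting implicit H from valence).
  Br: 1 × 79.904 = 79.904
  C: 12 × 12.011 = 144.132
  H: 21 × 1.008 = 21.168
  N: 2 × 14.007 = 28.014
  O: 2 × 15.999 = 31.998
Sum: 1×79.904 + 12×12.011 + 21×1.008 + 2×14.007 + 2×15.999 = 305.216 → 305.22 g/mol.

305.22 g/mol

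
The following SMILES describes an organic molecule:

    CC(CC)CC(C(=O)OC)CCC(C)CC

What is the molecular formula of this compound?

Walk through each heavy atom and fill implicit hydrogens from standard valence (C 4, N 3, O 2, S 2, halogen 1):
  atom 1: C, bond orders sum to 1 (valence 4) → 3 H
  atom 2: C, bond orders sum to 3 (valence 4) → 1 H
  atom 3: C, bond orders sum to 2 (valence 4) → 2 H
  atom 4: C, bond orders sum to 1 (valence 4) → 3 H
  atom 5: C, bond orders sum to 2 (valence 4) → 2 H
  atom 6: C, bond orders sum to 3 (valence 4) → 1 H
  atom 7: C, bond orders sum to 4 (valence 4) → 0 H
  atom 8: O, bond orders sum to 2 (valence 2) → 0 H
  atom 9: O, bond orders sum to 2 (valence 2) → 0 H
  atom 10: C, bond orders sum to 1 (valence 4) → 3 H
  atom 11: C, bond orders sum to 2 (valence 4) → 2 H
  atom 12: C, bond orders sum to 2 (valence 4) → 2 H
  atom 13: C, bond orders sum to 3 (valence 4) → 1 H
  atom 14: C, bond orders sum to 1 (valence 4) → 3 H
  atom 15: C, bond orders sum to 2 (valence 4) → 2 H
  atom 16: C, bond orders sum to 1 (valence 4) → 3 H
Totals → C:14, H:28, O:2.
In Hill order: C14H28O2.

C14H28O2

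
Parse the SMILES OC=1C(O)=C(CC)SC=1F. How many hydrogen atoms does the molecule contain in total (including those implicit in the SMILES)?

Walk through each heavy atom and fill implicit hydrogens from standard valence (C 4, N 3, O 2, S 2, halogen 1):
  atom 1: O, bond orders sum to 1 (valence 2) → 1 H
  atom 2: C, bond orders sum to 4 (valence 4) → 0 H
  atom 3: C, bond orders sum to 4 (valence 4) → 0 H
  atom 4: O, bond orders sum to 1 (valence 2) → 1 H
  atom 5: C, bond orders sum to 4 (valence 4) → 0 H
  atom 6: C, bond orders sum to 2 (valence 4) → 2 H
  atom 7: C, bond orders sum to 1 (valence 4) → 3 H
  atom 8: S, bond orders sum to 2 (valence 2) → 0 H
  atom 9: C, bond orders sum to 4 (valence 4) → 0 H
  atom 10: F (halogen, monovalent) → 0 H
Total hydrogens: 7.

7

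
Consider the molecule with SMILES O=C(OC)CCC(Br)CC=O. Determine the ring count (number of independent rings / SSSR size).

0

In SMILES, each pair of matching ring-closure digits denotes one ring-closing bond; the number of such bonds equals the number of independent rings.
Ring-closure bonds here: 0.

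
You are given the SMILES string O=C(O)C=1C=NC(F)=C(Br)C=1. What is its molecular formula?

Walk through each heavy atom and fill implicit hydrogens from standard valence (C 4, N 3, O 2, S 2, halogen 1):
  atom 1: O, bond orders sum to 2 (valence 2) → 0 H
  atom 2: C, bond orders sum to 4 (valence 4) → 0 H
  atom 3: O, bond orders sum to 1 (valence 2) → 1 H
  atom 4: C, bond orders sum to 4 (valence 4) → 0 H
  atom 5: C, bond orders sum to 3 (valence 4) → 1 H
  atom 6: N, bond orders sum to 3 (valence 3) → 0 H
  atom 7: C, bond orders sum to 4 (valence 4) → 0 H
  atom 8: F (halogen, monovalent) → 0 H
  atom 9: C, bond orders sum to 4 (valence 4) → 0 H
  atom 10: Br (halogen, monovalent) → 0 H
  atom 11: C, bond orders sum to 3 (valence 4) → 1 H
Totals → C:6, H:3, Br:1, F:1, N:1, O:2.

C6H3BrFNO2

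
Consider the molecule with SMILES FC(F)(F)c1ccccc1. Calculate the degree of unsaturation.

4

Molecular formula: C7H5F3.
DoU = (2C + 2 + N − H − X) / 2, where X is the halogen count and O/S are ignored.
    = (2·7 + 2 + 0 − 5 − 3) / 2 = 8 / 2 = 4.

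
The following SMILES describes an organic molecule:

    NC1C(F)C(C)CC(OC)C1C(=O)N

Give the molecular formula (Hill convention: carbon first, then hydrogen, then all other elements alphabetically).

C9H17FN2O2

Walk through each heavy atom and fill implicit hydrogens from standard valence (C 4, N 3, O 2, S 2, halogen 1):
  atom 1: N, bond orders sum to 1 (valence 3) → 2 H
  atom 2: C, bond orders sum to 3 (valence 4) → 1 H
  atom 3: C, bond orders sum to 3 (valence 4) → 1 H
  atom 4: F (halogen, monovalent) → 0 H
  atom 5: C, bond orders sum to 3 (valence 4) → 1 H
  atom 6: C, bond orders sum to 1 (valence 4) → 3 H
  atom 7: C, bond orders sum to 2 (valence 4) → 2 H
  atom 8: C, bond orders sum to 3 (valence 4) → 1 H
  atom 9: O, bond orders sum to 2 (valence 2) → 0 H
  atom 10: C, bond orders sum to 1 (valence 4) → 3 H
  atom 11: C, bond orders sum to 3 (valence 4) → 1 H
  atom 12: C, bond orders sum to 4 (valence 4) → 0 H
  atom 13: O, bond orders sum to 2 (valence 2) → 0 H
  atom 14: N, bond orders sum to 1 (valence 3) → 2 H
Totals → C:9, H:17, F:1, N:2, O:2.
In Hill order: C9H17FN2O2.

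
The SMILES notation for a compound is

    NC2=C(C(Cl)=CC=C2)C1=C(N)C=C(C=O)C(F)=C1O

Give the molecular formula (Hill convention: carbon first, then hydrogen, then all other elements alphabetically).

Walk through each heavy atom and fill implicit hydrogens from standard valence (C 4, N 3, O 2, S 2, halogen 1):
  atom 1: N, bond orders sum to 1 (valence 3) → 2 H
  atom 2: C, bond orders sum to 4 (valence 4) → 0 H
  atom 3: C, bond orders sum to 4 (valence 4) → 0 H
  atom 4: C, bond orders sum to 4 (valence 4) → 0 H
  atom 5: Cl (halogen, monovalent) → 0 H
  atom 6: C, bond orders sum to 3 (valence 4) → 1 H
  atom 7: C, bond orders sum to 3 (valence 4) → 1 H
  atom 8: C, bond orders sum to 3 (valence 4) → 1 H
  atom 9: C, bond orders sum to 4 (valence 4) → 0 H
  atom 10: C, bond orders sum to 4 (valence 4) → 0 H
  atom 11: N, bond orders sum to 1 (valence 3) → 2 H
  atom 12: C, bond orders sum to 3 (valence 4) → 1 H
  atom 13: C, bond orders sum to 4 (valence 4) → 0 H
  atom 14: C, bond orders sum to 3 (valence 4) → 1 H
  atom 15: O, bond orders sum to 2 (valence 2) → 0 H
  atom 16: C, bond orders sum to 4 (valence 4) → 0 H
  atom 17: F (halogen, monovalent) → 0 H
  atom 18: C, bond orders sum to 4 (valence 4) → 0 H
  atom 19: O, bond orders sum to 1 (valence 2) → 1 H
Totals → C:13, H:10, Cl:1, F:1, N:2, O:2.

C13H10ClFN2O2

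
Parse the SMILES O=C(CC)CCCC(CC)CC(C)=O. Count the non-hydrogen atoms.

14

Every atom symbol written in the SMILES (organic subset) is one heavy atom; implicit H are not written.
Heavy atoms by element → C:12, O:2.
Total: 14.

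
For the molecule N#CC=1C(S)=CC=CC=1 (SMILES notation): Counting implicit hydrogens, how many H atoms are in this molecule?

Walk through each heavy atom and fill implicit hydrogens from standard valence (C 4, N 3, O 2, S 2, halogen 1):
  atom 1: N, bond orders sum to 3 (valence 3) → 0 H
  atom 2: C, bond orders sum to 4 (valence 4) → 0 H
  atom 3: C, bond orders sum to 4 (valence 4) → 0 H
  atom 4: C, bond orders sum to 4 (valence 4) → 0 H
  atom 5: S, bond orders sum to 1 (valence 2) → 1 H
  atom 6: C, bond orders sum to 3 (valence 4) → 1 H
  atom 7: C, bond orders sum to 3 (valence 4) → 1 H
  atom 8: C, bond orders sum to 3 (valence 4) → 1 H
  atom 9: C, bond orders sum to 3 (valence 4) → 1 H
Total hydrogens: 5.

5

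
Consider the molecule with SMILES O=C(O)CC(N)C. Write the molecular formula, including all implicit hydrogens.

C4H9NO2

Walk through each heavy atom and fill implicit hydrogens from standard valence (C 4, N 3, O 2, S 2, halogen 1):
  atom 1: O, bond orders sum to 2 (valence 2) → 0 H
  atom 2: C, bond orders sum to 4 (valence 4) → 0 H
  atom 3: O, bond orders sum to 1 (valence 2) → 1 H
  atom 4: C, bond orders sum to 2 (valence 4) → 2 H
  atom 5: C, bond orders sum to 3 (valence 4) → 1 H
  atom 6: N, bond orders sum to 1 (valence 3) → 2 H
  atom 7: C, bond orders sum to 1 (valence 4) → 3 H
Totals → C:4, H:9, N:1, O:2.
In Hill order: C4H9NO2.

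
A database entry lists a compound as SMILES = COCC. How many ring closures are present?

0

In SMILES, each pair of matching ring-closure digits denotes one ring-closing bond; the number of such bonds equals the number of independent rings.
Ring-closure bonds here: 0.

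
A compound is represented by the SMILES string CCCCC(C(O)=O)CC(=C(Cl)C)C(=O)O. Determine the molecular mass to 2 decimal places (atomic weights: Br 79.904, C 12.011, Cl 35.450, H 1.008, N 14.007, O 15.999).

248.70 g/mol

First, the molecular formula is C11H17ClO4 (counting implicit H from valence).
  C: 11 × 12.011 = 132.121
  Cl: 1 × 35.450 = 35.450
  H: 17 × 1.008 = 17.136
  O: 4 × 15.999 = 63.996
Sum: 11×12.011 + 1×35.450 + 17×1.008 + 4×15.999 = 248.703 → 248.70 g/mol.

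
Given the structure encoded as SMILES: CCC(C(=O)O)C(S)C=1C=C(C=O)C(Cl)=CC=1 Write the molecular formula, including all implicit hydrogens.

C12H13ClO3S

Walk through each heavy atom and fill implicit hydrogens from standard valence (C 4, N 3, O 2, S 2, halogen 1):
  atom 1: C, bond orders sum to 1 (valence 4) → 3 H
  atom 2: C, bond orders sum to 2 (valence 4) → 2 H
  atom 3: C, bond orders sum to 3 (valence 4) → 1 H
  atom 4: C, bond orders sum to 4 (valence 4) → 0 H
  atom 5: O, bond orders sum to 2 (valence 2) → 0 H
  atom 6: O, bond orders sum to 1 (valence 2) → 1 H
  atom 7: C, bond orders sum to 3 (valence 4) → 1 H
  atom 8: S, bond orders sum to 1 (valence 2) → 1 H
  atom 9: C, bond orders sum to 4 (valence 4) → 0 H
  atom 10: C, bond orders sum to 3 (valence 4) → 1 H
  atom 11: C, bond orders sum to 4 (valence 4) → 0 H
  atom 12: C, bond orders sum to 3 (valence 4) → 1 H
  atom 13: O, bond orders sum to 2 (valence 2) → 0 H
  atom 14: C, bond orders sum to 4 (valence 4) → 0 H
  atom 15: Cl (halogen, monovalent) → 0 H
  atom 16: C, bond orders sum to 3 (valence 4) → 1 H
  atom 17: C, bond orders sum to 3 (valence 4) → 1 H
Totals → C:12, H:13, Cl:1, O:3, S:1.
In Hill order: C12H13ClO3S.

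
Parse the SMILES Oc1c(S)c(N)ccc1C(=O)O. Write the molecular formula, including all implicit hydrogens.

Walk through each heavy atom and fill implicit hydrogens from standard valence (C 4, N 3, O 2, S 2, halogen 1); for lowercase aromatic atoms, an aromatic c carries 1 H when it has two neighbours and 0 H with three, and aromatic n carries 0 H:
  atom 1: O, bond orders sum to 1 (valence 2) → 1 H
  atom 2: aromatic c, 3 neighbours → 0 H
  atom 3: aromatic c, 3 neighbours → 0 H
  atom 4: S, bond orders sum to 1 (valence 2) → 1 H
  atom 5: aromatic c, 3 neighbours → 0 H
  atom 6: N, bond orders sum to 1 (valence 3) → 2 H
  atom 7: aromatic c, 2 neighbours → 1 H
  atom 8: aromatic c, 2 neighbours → 1 H
  atom 9: aromatic c, 3 neighbours → 0 H
  atom 10: C, bond orders sum to 4 (valence 4) → 0 H
  atom 11: O, bond orders sum to 2 (valence 2) → 0 H
  atom 12: O, bond orders sum to 1 (valence 2) → 1 H
Totals → C:7, H:7, N:1, O:3, S:1.

C7H7NO3S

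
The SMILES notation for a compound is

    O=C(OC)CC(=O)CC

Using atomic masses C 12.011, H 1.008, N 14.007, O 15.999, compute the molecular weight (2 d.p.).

130.14 g/mol

First, the molecular formula is C6H10O3 (counting implicit H from valence).
  C: 6 × 12.011 = 72.066
  H: 10 × 1.008 = 10.080
  O: 3 × 15.999 = 47.997
Sum: 6×12.011 + 10×1.008 + 3×15.999 = 130.143 → 130.14 g/mol.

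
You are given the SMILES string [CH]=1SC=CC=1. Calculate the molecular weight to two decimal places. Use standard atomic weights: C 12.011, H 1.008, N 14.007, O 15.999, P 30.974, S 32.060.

84.14 g/mol

First, the molecular formula is C4H4S (counting implicit H from valence).
  C: 4 × 12.011 = 48.044
  H: 4 × 1.008 = 4.032
  S: 1 × 32.060 = 32.060
Sum: 4×12.011 + 4×1.008 + 1×32.060 = 84.136 → 84.14 g/mol.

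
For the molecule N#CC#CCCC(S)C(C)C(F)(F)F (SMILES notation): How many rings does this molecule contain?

In SMILES, each pair of matching ring-closure digits denotes one ring-closing bond; the number of such bonds equals the number of independent rings.
Ring-closure bonds here: 0.

0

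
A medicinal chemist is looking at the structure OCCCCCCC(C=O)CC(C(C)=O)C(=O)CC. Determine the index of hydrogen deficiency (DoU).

3

Molecular formula: C15H26O4.
DoU = (2C + 2 + N − H − X) / 2, where X is the halogen count and O/S are ignored.
    = (2·15 + 2 + 0 − 26 − 0) / 2 = 6 / 2 = 3.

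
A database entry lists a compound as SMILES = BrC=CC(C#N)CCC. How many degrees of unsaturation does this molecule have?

3

Molecular formula: C7H10BrN.
DoU = (2C + 2 + N − H − X) / 2, where X is the halogen count and O/S are ignored.
    = (2·7 + 2 + 1 − 10 − 1) / 2 = 6 / 2 = 3.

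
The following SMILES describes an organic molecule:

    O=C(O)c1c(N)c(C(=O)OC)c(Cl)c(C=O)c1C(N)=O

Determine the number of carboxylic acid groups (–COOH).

1

The carboxylic acid motif appears at heavy-atom position 2 in the SMILES.
Other groups present: 1 aldehyde, 1 amide, 1 ester, 1 primary amine.
Carboxylic acid count: 1.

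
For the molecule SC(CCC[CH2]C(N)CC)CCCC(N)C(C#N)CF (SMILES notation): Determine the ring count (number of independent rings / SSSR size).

0

In SMILES, each pair of matching ring-closure digits denotes one ring-closing bond; the number of such bonds equals the number of independent rings.
Ring-closure bonds here: 0.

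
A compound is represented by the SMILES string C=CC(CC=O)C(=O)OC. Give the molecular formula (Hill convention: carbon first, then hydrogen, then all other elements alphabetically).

Walk through each heavy atom and fill implicit hydrogens from standard valence (C 4, N 3, O 2, S 2, halogen 1):
  atom 1: C, bond orders sum to 2 (valence 4) → 2 H
  atom 2: C, bond orders sum to 3 (valence 4) → 1 H
  atom 3: C, bond orders sum to 3 (valence 4) → 1 H
  atom 4: C, bond orders sum to 2 (valence 4) → 2 H
  atom 5: C, bond orders sum to 3 (valence 4) → 1 H
  atom 6: O, bond orders sum to 2 (valence 2) → 0 H
  atom 7: C, bond orders sum to 4 (valence 4) → 0 H
  atom 8: O, bond orders sum to 2 (valence 2) → 0 H
  atom 9: O, bond orders sum to 2 (valence 2) → 0 H
  atom 10: C, bond orders sum to 1 (valence 4) → 3 H
Totals → C:7, H:10, O:3.
In Hill order: C7H10O3.

C7H10O3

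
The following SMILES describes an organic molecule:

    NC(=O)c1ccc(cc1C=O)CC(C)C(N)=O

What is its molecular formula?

Walk through each heavy atom and fill implicit hydrogens from standard valence (C 4, N 3, O 2, S 2, halogen 1); for lowercase aromatic atoms, an aromatic c carries 1 H when it has two neighbours and 0 H with three, and aromatic n carries 0 H:
  atom 1: N, bond orders sum to 1 (valence 3) → 2 H
  atom 2: C, bond orders sum to 4 (valence 4) → 0 H
  atom 3: O, bond orders sum to 2 (valence 2) → 0 H
  atom 4: aromatic c, 3 neighbours → 0 H
  atom 5: aromatic c, 2 neighbours → 1 H
  atom 6: aromatic c, 2 neighbours → 1 H
  atom 7: aromatic c, 3 neighbours → 0 H
  atom 8: aromatic c, 2 neighbours → 1 H
  atom 9: aromatic c, 3 neighbours → 0 H
  atom 10: C, bond orders sum to 3 (valence 4) → 1 H
  atom 11: O, bond orders sum to 2 (valence 2) → 0 H
  atom 12: C, bond orders sum to 2 (valence 4) → 2 H
  atom 13: C, bond orders sum to 3 (valence 4) → 1 H
  atom 14: C, bond orders sum to 1 (valence 4) → 3 H
  atom 15: C, bond orders sum to 4 (valence 4) → 0 H
  atom 16: N, bond orders sum to 1 (valence 3) → 2 H
  atom 17: O, bond orders sum to 2 (valence 2) → 0 H
Totals → C:12, H:14, N:2, O:3.
In Hill order: C12H14N2O3.

C12H14N2O3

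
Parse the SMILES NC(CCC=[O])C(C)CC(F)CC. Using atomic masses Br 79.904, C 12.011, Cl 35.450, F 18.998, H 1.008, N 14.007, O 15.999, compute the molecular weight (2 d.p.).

189.27 g/mol

First, the molecular formula is C10H20FNO (counting implicit H from valence).
  C: 10 × 12.011 = 120.110
  F: 1 × 18.998 = 18.998
  H: 20 × 1.008 = 20.160
  N: 1 × 14.007 = 14.007
  O: 1 × 15.999 = 15.999
Sum: 10×12.011 + 1×18.998 + 20×1.008 + 1×14.007 + 1×15.999 = 189.274 → 189.27 g/mol.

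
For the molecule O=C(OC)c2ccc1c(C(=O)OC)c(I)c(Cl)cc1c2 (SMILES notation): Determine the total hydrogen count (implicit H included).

Walk through each heavy atom and fill implicit hydrogens from standard valence (C 4, N 3, O 2, S 2, halogen 1); for lowercase aromatic atoms, an aromatic c carries 1 H when it has two neighbours and 0 H with three, and aromatic n carries 0 H:
  atom 1: O, bond orders sum to 2 (valence 2) → 0 H
  atom 2: C, bond orders sum to 4 (valence 4) → 0 H
  atom 3: O, bond orders sum to 2 (valence 2) → 0 H
  atom 4: C, bond orders sum to 1 (valence 4) → 3 H
  atom 5: aromatic c, 3 neighbours → 0 H
  atom 6: aromatic c, 2 neighbours → 1 H
  atom 7: aromatic c, 2 neighbours → 1 H
  atom 8: aromatic c, 3 neighbours → 0 H
  atom 9: aromatic c, 3 neighbours → 0 H
  atom 10: C, bond orders sum to 4 (valence 4) → 0 H
  atom 11: O, bond orders sum to 2 (valence 2) → 0 H
  atom 12: O, bond orders sum to 2 (valence 2) → 0 H
  atom 13: C, bond orders sum to 1 (valence 4) → 3 H
  atom 14: aromatic c, 3 neighbours → 0 H
  atom 15: I (halogen, monovalent) → 0 H
  atom 16: aromatic c, 3 neighbours → 0 H
  atom 17: Cl (halogen, monovalent) → 0 H
  atom 18: aromatic c, 2 neighbours → 1 H
  atom 19: aromatic c, 3 neighbours → 0 H
  atom 20: aromatic c, 2 neighbours → 1 H
Total hydrogens: 10.

10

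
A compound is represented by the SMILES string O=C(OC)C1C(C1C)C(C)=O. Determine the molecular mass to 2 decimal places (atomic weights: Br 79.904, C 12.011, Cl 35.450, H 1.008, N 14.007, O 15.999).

156.18 g/mol

First, the molecular formula is C8H12O3 (counting implicit H from valence).
  C: 8 × 12.011 = 96.088
  H: 12 × 1.008 = 12.096
  O: 3 × 15.999 = 47.997
Sum: 8×12.011 + 12×1.008 + 3×15.999 = 156.181 → 156.18 g/mol.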